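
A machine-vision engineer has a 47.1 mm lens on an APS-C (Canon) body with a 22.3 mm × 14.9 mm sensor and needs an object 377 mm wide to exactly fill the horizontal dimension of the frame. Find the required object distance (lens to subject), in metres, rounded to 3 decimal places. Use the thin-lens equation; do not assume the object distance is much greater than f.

Magnification m = w/W = dᵢ/dₒ; combined with 1/f = 1/dₒ + 1/dᵢ this gives dₒ = f·(1 + W/w).
dₒ = 47.1 mm × (1 + 377/22.3) = 47.1 × 17.9058 ≈ 843.365 mm = 0.843365 m.

0.843 m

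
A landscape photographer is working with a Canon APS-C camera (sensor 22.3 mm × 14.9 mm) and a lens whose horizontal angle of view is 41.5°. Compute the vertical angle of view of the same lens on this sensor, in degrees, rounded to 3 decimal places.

28.411°

From the horizontal AOV: f = 22.3 / (2·tan(20.75°)) = 22.3 / 0.75773 ≈ 29.4299 mm.
Vertical AOV = 2·arctan(14.9 / (2 × 29.4299)) = 2·arctan(0.25314) ≈ 28.4113°.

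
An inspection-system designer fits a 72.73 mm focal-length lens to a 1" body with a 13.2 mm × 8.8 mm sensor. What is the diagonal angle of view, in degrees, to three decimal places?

Sensor diagonal = √(13.2² + 8.8²) = √251.6800 ≈ 15.8644 mm.
Angle of view α = 2·arctan(d/2f) with d = 15.8644 mm and f = 72.73 mm.
d/2f = 0.10906; arctan(0.10906) ≈ 6.2243°, so α ≈ 12.4486°.

12.449°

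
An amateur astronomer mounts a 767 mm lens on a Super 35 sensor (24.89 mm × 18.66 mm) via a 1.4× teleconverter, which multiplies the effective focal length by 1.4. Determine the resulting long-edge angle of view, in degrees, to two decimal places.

1.33°

Effective focal length f = 767 × 1.4 = 1073.8 mm.
α = 2·arctan(24.89 / (2 × 1073.8)) = 2·arctan(0.01159) ≈ 1.3280°.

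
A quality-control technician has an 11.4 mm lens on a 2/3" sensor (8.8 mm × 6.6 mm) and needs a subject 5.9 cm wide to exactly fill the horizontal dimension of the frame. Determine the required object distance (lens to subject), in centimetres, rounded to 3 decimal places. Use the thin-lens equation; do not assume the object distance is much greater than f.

8.783 cm

W: 5.9 cm = 59 mm.
Magnification m = w/W = dᵢ/dₒ; combined with 1/f = 1/dₒ + 1/dᵢ this gives dₒ = f·(1 + W/w).
dₒ = 11.4 mm × (1 + 59/8.8) = 11.4 × 7.7045 ≈ 87.832 mm = 8.78318 cm.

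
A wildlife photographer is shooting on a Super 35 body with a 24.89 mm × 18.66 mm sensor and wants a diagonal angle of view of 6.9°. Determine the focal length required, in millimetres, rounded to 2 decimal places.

Sensor diagonal = √(24.89² + 18.66²) = √967.7077 ≈ 31.1080 mm.
From α = 2·arctan(d/2f) we get f = d / (2·tan(α/2)).
With d = 31.1080 mm and α/2 = 3.45°, tan(α/2) ≈ 0.06029, so f ≈ 31.1080 / 0.12057 ≈ 258.0004 mm.

258.00 mm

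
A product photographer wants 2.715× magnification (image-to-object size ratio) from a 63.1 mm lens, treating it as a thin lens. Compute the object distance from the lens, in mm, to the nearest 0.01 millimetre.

With m = dᵢ/dₒ and 1/f = 1/dₒ + 1/dᵢ, substituting dᵢ = m·dₒ gives 1/f = (1 + 1/m)/dₒ, hence dₒ = f·(1 + 1/m).
dₒ = 63.1 × (1 + 1/2.715) = 63.1 × 1.36832 ≈ 86.341 mm.

86.34 mm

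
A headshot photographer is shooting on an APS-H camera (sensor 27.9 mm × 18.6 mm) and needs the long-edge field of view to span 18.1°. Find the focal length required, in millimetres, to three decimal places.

87.582 mm

From α = 2·arctan(w/2f) we get f = w / (2·tan(α/2)).
With w = 27.9 mm and α/2 = 9.05°, tan(α/2) ≈ 0.15928, so f ≈ 27.9 / 0.31856 ≈ 87.5821 mm.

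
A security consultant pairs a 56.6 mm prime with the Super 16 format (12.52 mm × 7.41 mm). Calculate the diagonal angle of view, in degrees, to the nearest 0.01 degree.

Sensor diagonal = √(12.52² + 7.41²) = √211.6585 ≈ 14.5485 mm.
Angle of view α = 2·arctan(d/2f) with d = 14.5485 mm and f = 56.6 mm.
d/2f = 0.12852; arctan(0.12852) ≈ 7.3235°, so α ≈ 14.6470°.

14.65°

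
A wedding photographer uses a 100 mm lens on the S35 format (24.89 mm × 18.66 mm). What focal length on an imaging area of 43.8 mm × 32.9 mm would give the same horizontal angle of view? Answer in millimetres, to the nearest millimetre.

176 mm

Equal angle of view means equal width/f ratio, so f₂ = f₁ · (width₂/width₁) = 100 × 43.8/24.89.
f₂ = 100 × 1.75974 ≈ 175.974 mm.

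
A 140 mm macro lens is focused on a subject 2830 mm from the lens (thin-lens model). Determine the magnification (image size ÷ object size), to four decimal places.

Thin lens: 1/f = 1/dₒ + 1/dᵢ → 1/dᵢ = 1/140 − 1/2830 = 0.0067895 mm⁻¹, so dᵢ ≈ 147.2862 mm.
Magnification m = dᵢ/dₒ = 147.2862/2830 ≈ 0.05204.

0.0520×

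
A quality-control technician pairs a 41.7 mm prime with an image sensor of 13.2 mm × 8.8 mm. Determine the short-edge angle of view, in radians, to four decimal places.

Angle of view α = 2·arctan(h/2f) with h = 8.8 mm and f = 41.7 mm.
h/2f = 0.10552; arctan(0.10552) ≈ 0.1051 rad, so α ≈ 0.2103 rad.

0.2103 rad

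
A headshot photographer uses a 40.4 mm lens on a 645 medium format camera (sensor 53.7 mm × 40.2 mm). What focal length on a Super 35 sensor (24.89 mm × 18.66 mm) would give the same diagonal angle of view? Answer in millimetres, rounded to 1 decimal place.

18.7 mm

Sensor diagonal = √(53.7² + 40.2²) = √4499.7300 ≈ 67.0800 mm.
Sensor diagonal = √(24.89² + 18.66²) = √967.7077 ≈ 31.1080 mm.
Equal angle of view means equal diagonal/f ratio, so f₂ = f₁ · (diagonal₂/diagonal₁) = 40.4 × 31.1080/67.0800.
f₂ = 40.4 × 0.46374 ≈ 18.735 mm.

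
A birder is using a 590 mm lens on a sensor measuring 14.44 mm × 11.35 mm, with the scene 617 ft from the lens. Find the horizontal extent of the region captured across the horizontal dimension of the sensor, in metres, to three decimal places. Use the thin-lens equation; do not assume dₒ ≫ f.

dₒ: 617 ft × 304.8 mm/ft = 188061.59 mm.
Similar triangles through the lens centre give W/dₒ = w/dᵢ; with 1/f = 1/dₒ + 1/dᵢ this gives W = w·(dₒ − f)/f.
W = 14.44 mm × (188062 − 590) / 590 = 14.44 × 317.7485 ≈ 4588.288 mm = 4.58829 m.

4.588 m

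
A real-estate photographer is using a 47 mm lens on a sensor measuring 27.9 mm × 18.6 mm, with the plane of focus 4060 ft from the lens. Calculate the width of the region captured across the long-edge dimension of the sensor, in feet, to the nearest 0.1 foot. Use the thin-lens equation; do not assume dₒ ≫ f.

dₒ: 4060 ft × 304.8 mm/ft = 1237487.96 mm.
Similar triangles through the lens centre give W/dₒ = w/dᵢ; with 1/f = 1/dₒ + 1/dᵢ this gives W = w·(dₒ − f)/f.
W = 27.9 mm × (1.23749e+06 − 47) / 47 = 27.9 × 26328.5311 ≈ 734566.017 mm = 734566.017/304.8 ft = 2409.99 ft.

2410.0 ft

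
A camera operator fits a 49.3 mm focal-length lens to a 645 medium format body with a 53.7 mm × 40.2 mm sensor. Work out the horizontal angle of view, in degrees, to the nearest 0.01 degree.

57.15°

Angle of view α = 2·arctan(w/2f) with w = 53.7 mm and f = 49.3 mm.
w/2f = 0.54462; arctan(0.54462) ≈ 28.5738°, so α ≈ 57.1476°.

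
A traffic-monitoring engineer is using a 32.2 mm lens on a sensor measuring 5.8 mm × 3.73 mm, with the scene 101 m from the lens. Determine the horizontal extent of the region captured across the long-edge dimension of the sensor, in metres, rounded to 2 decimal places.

dₒ: 101 m = 101000 mm.
Similar triangles through the lens centre give W/dₒ = w/dᵢ; with 1/f = 1/dₒ + 1/dᵢ this gives W = w·(dₒ − f)/f.
W = 5.8 mm × (101000 − 32.2) / 32.2 = 5.8 × 3135.6460 ≈ 18186.747 mm = 18.1867 m.

18.19 m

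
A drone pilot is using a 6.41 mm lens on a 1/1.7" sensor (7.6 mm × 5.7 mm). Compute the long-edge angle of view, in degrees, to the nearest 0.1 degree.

Angle of view α = 2·arctan(w/2f) with w = 7.6 mm and f = 6.41 mm.
w/2f = 0.59282; arctan(0.59282) ≈ 30.6605°, so α ≈ 61.3209°.

61.3°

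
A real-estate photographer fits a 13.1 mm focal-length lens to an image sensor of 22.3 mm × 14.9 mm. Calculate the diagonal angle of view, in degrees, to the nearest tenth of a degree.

Sensor diagonal = √(22.3² + 14.9²) = √719.3000 ≈ 26.8198 mm.
Angle of view α = 2·arctan(d/2f) with d = 26.8198 mm and f = 13.1 mm.
d/2f = 1.02366; arctan(1.02366) ≈ 45.6697°, so α ≈ 91.3394°.

91.3°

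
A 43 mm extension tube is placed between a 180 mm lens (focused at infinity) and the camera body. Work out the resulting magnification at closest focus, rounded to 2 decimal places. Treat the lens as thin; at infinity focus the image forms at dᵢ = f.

The tube moves the image plane from f to f + e, so dᵢ = 180 + 43 = 223 mm. Focus is achieved when 1/f = 1/dₒ + 1/dᵢ, giving dₒ = 1/(1/f − 1/(f+e)).
Magnification m = dᵢ/dₒ = (f+e)·(1/f − 1/(f+e)) = e/f = 43/180 ≈ 0.2389.

0.24×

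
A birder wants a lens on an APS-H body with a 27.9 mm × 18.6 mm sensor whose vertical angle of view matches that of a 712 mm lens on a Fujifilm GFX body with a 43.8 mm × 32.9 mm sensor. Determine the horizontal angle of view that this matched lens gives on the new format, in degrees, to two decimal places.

Equal vertical AOV ⇒ f₂ = f₁ · 18.6/32.9 = 712 × 0.56535 ≈ 402.5289 mm.
Horizontal AOV on the new format = 2·arctan(27.9 / (2 × 402.5289)) = 2·arctan(0.03466) ≈ 3.9697°.

3.97°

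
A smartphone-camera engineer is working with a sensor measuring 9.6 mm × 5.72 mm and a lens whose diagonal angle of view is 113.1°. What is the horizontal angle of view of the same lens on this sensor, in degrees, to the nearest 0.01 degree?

104.88°

Sensor diagonal = √(9.6² + 5.72²) = √124.8784 ≈ 11.1749 mm.
From the diagonal AOV: f = 11.1749 / (2·tan(56.55°)) = 11.1749 / 3.02741 ≈ 3.6912 mm.
Horizontal AOV = 2·arctan(9.6 / (2 × 3.6912)) = 2·arctan(1.30037) ≈ 104.8788°.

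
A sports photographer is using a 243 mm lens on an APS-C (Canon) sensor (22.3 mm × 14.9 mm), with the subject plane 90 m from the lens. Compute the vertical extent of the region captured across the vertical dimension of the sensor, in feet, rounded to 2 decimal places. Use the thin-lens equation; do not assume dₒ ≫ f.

18.06 ft

dₒ: 90 m = 90000 mm.
Similar triangles through the lens centre give W/dₒ = h/dᵢ; with 1/f = 1/dₒ + 1/dᵢ this gives W = h·(dₒ − f)/f.
W = 14.9 mm × (90000 − 243) / 243 = 14.9 × 369.3704 ≈ 5503.619 mm = 5503.619/304.8 ft = 18.0565 ft.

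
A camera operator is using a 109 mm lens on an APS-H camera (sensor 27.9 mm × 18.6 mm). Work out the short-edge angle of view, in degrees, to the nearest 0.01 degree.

Angle of view α = 2·arctan(h/2f) with h = 18.6 mm and f = 109 mm.
h/2f = 0.08532; arctan(0.08532) ≈ 4.8767°, so α ≈ 9.7535°.

9.75°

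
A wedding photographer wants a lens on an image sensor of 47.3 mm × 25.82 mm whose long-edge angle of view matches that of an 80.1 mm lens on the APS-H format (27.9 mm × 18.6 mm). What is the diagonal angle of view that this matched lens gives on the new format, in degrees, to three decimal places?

22.445°

Equal long-edge AOV ⇒ f₂ = f₁ · 47.3/27.9 = 80.1 × 1.69534 ≈ 135.7968 mm.
Sensor diagonal = √(47.3² + 25.82²) = √2903.9624 ≈ 53.8884 mm.
Diagonal AOV on the new format = 2·arctan(53.8884 / (2 × 135.7968)) = 2·arctan(0.19842) ≈ 22.4452°.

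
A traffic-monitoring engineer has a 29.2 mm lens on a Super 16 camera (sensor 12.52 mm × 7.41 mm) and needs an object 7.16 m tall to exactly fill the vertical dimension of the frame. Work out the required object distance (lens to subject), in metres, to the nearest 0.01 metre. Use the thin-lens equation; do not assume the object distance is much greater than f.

28.24 m

W: 7.16 m = 7160 mm.
Magnification m = h/W = dᵢ/dₒ; combined with 1/f = 1/dₒ + 1/dᵢ this gives dₒ = f·(1 + W/h).
dₒ = 29.2 mm × (1 + 7160/7.41) = 29.2 × 967.2618 ≈ 28244.045 mm = 28.244 m.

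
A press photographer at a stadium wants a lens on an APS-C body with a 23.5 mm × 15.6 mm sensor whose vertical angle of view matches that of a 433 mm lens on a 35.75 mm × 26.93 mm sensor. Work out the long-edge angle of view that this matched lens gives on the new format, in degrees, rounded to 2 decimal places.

5.36°

Equal vertical AOV ⇒ f₂ = f₁ · 15.6/26.93 = 433 × 0.57928 ≈ 250.8281 mm.
Long-edge AOV on the new format = 2·arctan(23.5 / (2 × 250.8281)) = 2·arctan(0.04684) ≈ 5.3641°.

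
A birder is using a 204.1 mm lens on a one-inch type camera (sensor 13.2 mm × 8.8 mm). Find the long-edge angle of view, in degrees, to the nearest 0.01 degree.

Angle of view α = 2·arctan(w/2f) with w = 13.2 mm and f = 204.1 mm.
w/2f = 0.03234; arctan(0.03234) ≈ 1.8521°, so α ≈ 3.7043°.

3.70°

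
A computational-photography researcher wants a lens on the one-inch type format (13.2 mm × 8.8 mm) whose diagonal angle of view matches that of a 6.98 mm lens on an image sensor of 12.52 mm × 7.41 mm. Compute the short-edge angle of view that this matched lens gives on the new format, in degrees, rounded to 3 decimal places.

Sensor diagonal = √(12.52² + 7.41²) = √211.6585 ≈ 14.5485 mm.
Sensor diagonal = √(13.2² + 8.8²) = √251.6800 ≈ 15.8644 mm.
Equal diagonal AOV ⇒ f₂ = f₁ · 15.8644/14.5485 = 6.98 × 1.09045 ≈ 7.6114 mm.
Short-edge AOV on the new format = 2·arctan(8.8 / (2 × 7.6114)) = 2·arctan(0.57808) ≈ 60.0630°.

60.063°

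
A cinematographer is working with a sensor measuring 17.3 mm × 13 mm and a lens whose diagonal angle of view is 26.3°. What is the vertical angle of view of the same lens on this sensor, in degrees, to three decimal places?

15.978°

Sensor diagonal = √(17.3² + 13²) = √468.2900 ≈ 21.6400 mm.
From the diagonal AOV: f = 21.6400 / (2·tan(13.15°)) = 21.6400 / 0.46725 ≈ 46.3131 mm.
Vertical AOV = 2·arctan(13 / (2 × 46.3131)) = 2·arctan(0.14035) ≈ 15.9785°.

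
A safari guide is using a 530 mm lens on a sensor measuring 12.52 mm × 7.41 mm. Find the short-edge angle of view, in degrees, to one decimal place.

0.8°

Angle of view α = 2·arctan(h/2f) with h = 7.41 mm and f = 530 mm.
h/2f = 0.00699; arctan(0.00699) ≈ 0.4005°, so α ≈ 0.8010°.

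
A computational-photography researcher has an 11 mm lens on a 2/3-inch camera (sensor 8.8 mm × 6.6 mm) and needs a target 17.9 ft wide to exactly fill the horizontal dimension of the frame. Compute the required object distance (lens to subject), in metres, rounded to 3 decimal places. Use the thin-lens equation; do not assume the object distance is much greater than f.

6.831 m

W: 17.9 ft × 304.8 mm/ft = 5455.92 mm.
Magnification m = w/W = dᵢ/dₒ; combined with 1/f = 1/dₒ + 1/dᵢ this gives dₒ = f·(1 + W/w).
dₒ = 11 mm × (1 + 5455.92/8.8) = 11 × 620.9909 ≈ 6830.900 mm = 6.8309 m.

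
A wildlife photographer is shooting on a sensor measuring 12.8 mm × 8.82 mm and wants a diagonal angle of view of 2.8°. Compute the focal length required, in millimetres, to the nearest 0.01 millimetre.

318.02 mm

Sensor diagonal = √(12.8² + 8.82²) = √241.6324 ≈ 15.5445 mm.
From α = 2·arctan(d/2f) we get f = d / (2·tan(α/2)).
With d = 15.5445 mm and α/2 = 1.4°, tan(α/2) ≈ 0.02444, so f ≈ 15.5445 / 0.04888 ≈ 318.0210 mm.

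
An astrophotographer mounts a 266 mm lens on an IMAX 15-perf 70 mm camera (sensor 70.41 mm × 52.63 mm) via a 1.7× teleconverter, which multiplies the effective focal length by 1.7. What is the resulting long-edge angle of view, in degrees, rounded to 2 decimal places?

Effective focal length f = 266 × 1.7 = 452.2 mm.
α = 2·arctan(70.41 / (2 × 452.2)) = 2·arctan(0.07785) ≈ 8.9033°.

8.90°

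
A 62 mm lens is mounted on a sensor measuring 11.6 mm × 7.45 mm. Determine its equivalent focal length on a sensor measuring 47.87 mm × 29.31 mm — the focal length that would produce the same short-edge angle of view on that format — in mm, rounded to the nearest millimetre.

244 mm

Equal angle of view means equal height/f ratio, so f₂ = f₁ · (height₂/height₁) = 62 × 29.31/7.45.
f₂ = 62 × 3.93423 ≈ 243.922 mm.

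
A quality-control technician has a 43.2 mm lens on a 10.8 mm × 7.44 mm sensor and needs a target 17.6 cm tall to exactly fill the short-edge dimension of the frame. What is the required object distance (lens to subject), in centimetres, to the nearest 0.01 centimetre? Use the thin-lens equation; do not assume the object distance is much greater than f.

W: 17.6 cm = 176 mm.
Magnification m = h/W = dᵢ/dₒ; combined with 1/f = 1/dₒ + 1/dᵢ this gives dₒ = f·(1 + W/h).
dₒ = 43.2 mm × (1 + 176/7.44) = 43.2 × 24.6559 ≈ 1065.135 mm = 106.514 cm.

106.51 cm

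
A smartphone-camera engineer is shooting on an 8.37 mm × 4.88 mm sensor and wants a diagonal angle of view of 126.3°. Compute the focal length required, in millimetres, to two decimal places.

2.45 mm

Sensor diagonal = √(8.37² + 4.88²) = √93.8713 ≈ 9.6887 mm.
From α = 2·arctan(d/2f) we get f = d / (2·tan(α/2)).
With d = 9.6887 mm and α/2 = 63.15°, tan(α/2) ≈ 1.97538, so f ≈ 9.6887 / 3.95076 ≈ 2.4524 mm.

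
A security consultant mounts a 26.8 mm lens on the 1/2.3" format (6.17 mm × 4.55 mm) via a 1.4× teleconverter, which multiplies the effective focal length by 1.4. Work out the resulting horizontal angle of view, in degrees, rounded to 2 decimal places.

9.40°

Effective focal length f = 26.8 × 1.4 = 37.52 mm.
α = 2·arctan(6.17 / (2 × 37.52)) = 2·arctan(0.08222) ≈ 9.4009°.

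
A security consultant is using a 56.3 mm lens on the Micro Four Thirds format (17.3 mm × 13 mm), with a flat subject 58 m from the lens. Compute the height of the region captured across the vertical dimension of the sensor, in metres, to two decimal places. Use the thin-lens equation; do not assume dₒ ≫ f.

13.38 m

dₒ: 58 m = 58000 mm.
Similar triangles through the lens centre give W/dₒ = h/dᵢ; with 1/f = 1/dₒ + 1/dᵢ this gives W = h·(dₒ − f)/f.
W = 13 mm × (58000 − 56.3) / 56.3 = 13 × 1029.1954 ≈ 13379.540 mm = 13.3795 m.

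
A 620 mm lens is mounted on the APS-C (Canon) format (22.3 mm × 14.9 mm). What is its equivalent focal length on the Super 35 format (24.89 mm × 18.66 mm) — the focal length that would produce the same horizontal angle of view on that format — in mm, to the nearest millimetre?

Equal angle of view means equal width/f ratio, so f₂ = f₁ · (width₂/width₁) = 620 × 24.89/22.3.
f₂ = 620 × 1.11614 ≈ 692.009 mm.

692 mm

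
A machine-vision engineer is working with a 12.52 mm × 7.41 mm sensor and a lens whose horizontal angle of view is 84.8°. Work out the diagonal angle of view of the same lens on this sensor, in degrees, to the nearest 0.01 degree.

From the horizontal AOV: f = 12.52 / (2·tan(42.4°)) = 12.52 / 1.82625 ≈ 6.8556 mm.
Sensor diagonal = √(12.52² + 7.41²) = √211.6585 ≈ 14.5485 mm.
Diagonal AOV = 2·arctan(14.5485 / (2 × 6.8556)) = 2·arctan(1.06107) ≈ 93.3944°.

93.39°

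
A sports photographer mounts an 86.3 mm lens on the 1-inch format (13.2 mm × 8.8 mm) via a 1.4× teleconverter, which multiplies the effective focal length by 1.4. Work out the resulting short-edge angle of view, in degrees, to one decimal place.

4.2°

Effective focal length f = 86.3 × 1.4 = 120.82 mm.
α = 2·arctan(8.8 / (2 × 120.82)) = 2·arctan(0.03642) ≈ 4.1713°.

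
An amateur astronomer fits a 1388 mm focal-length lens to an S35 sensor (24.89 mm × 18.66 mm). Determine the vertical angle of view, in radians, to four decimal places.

Angle of view α = 2·arctan(h/2f) with h = 18.66 mm and f = 1388 mm.
h/2f = 0.00672; arctan(0.00672) ≈ 0.0067 rad, so α ≈ 0.0134 rad.

0.0134 rad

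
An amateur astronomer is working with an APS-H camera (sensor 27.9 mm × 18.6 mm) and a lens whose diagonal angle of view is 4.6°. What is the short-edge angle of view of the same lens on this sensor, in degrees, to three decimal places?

Sensor diagonal = √(27.9² + 18.6²) = √1124.3700 ≈ 33.5316 mm.
From the diagonal AOV: f = 33.5316 / (2·tan(2.3°)) = 33.5316 / 0.08033 ≈ 417.4323 mm.
Short-edge AOV = 2·arctan(18.6 / (2 × 417.4323)) = 2·arctan(0.02228) ≈ 2.5526°.

2.553°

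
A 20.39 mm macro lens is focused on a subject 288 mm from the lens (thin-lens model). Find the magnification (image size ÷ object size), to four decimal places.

0.0762×

Thin lens: 1/f = 1/dₒ + 1/dᵢ → 1/dᵢ = 1/20.39 − 1/288 = 0.0455714 mm⁻¹, so dᵢ ≈ 21.9436 mm.
Magnification m = dᵢ/dₒ = 21.9436/288 ≈ 0.07619.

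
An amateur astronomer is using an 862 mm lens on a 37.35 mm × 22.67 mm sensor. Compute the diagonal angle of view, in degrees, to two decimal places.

2.90°

Sensor diagonal = √(37.35² + 22.67²) = √1908.9514 ≈ 43.6915 mm.
Angle of view α = 2·arctan(d/2f) with d = 43.6915 mm and f = 862 mm.
d/2f = 0.02534; arctan(0.02534) ≈ 1.4517°, so α ≈ 2.9035°.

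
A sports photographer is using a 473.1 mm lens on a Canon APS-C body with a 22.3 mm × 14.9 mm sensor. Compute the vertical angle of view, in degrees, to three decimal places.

Angle of view α = 2·arctan(h/2f) with h = 14.9 mm and f = 473.1 mm.
h/2f = 0.01575; arctan(0.01575) ≈ 0.9022°, so α ≈ 1.8043°.

1.804°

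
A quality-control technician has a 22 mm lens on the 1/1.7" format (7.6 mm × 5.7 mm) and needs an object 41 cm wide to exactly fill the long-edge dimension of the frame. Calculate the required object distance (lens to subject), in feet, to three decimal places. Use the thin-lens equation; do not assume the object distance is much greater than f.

3.966 ft

W: 41 cm = 410 mm.
Magnification m = w/W = dᵢ/dₒ; combined with 1/f = 1/dₒ + 1/dᵢ this gives dₒ = f·(1 + W/w).
dₒ = 22 mm × (1 + 410/7.6) = 22 × 54.9474 ≈ 1208.842 mm = 1208.842/304.8 ft = 3.96602 ft.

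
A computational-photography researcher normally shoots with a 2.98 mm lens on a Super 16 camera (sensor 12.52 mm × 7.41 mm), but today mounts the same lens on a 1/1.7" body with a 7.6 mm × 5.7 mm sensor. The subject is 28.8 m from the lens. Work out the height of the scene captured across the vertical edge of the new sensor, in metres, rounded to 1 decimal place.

The focal length stays 2.98 mm; the relevant sensor dimension is now h = 5.7 mm. Object distance dₒ = 28.8 m = 28800 mm.
Thin-lens field height W = h·(dₒ − f)/f = 5.7 × (28800 − 2.98)/2.98 ≈ 55081.548 mm = 55.0815 m.

55.1 m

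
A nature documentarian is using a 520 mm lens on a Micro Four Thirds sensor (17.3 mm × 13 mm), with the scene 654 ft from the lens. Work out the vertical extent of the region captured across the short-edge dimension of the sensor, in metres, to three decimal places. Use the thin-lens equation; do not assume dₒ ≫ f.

4.970 m

dₒ: 654 ft × 304.8 mm/ft = 199339.19 mm.
Similar triangles through the lens centre give W/dₒ = h/dᵢ; with 1/f = 1/dₒ + 1/dᵢ this gives W = h·(dₒ − f)/f.
W = 13 mm × (199339 − 520) / 520 = 13 × 382.3446 ≈ 4970.480 mm = 4.97048 m.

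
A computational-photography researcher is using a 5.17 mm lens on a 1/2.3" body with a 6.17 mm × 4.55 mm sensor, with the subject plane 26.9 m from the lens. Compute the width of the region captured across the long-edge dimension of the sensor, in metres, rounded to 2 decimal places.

dₒ: 26.9 m = 26900 mm.
Similar triangles through the lens centre give W/dₒ = w/dᵢ; with 1/f = 1/dₒ + 1/dᵢ this gives W = w·(dₒ − f)/f.
W = 6.17 mm × (26900 − 5.17) / 5.17 = 6.17 × 5202.0948 ≈ 32096.925 mm = 32.0969 m.

32.10 m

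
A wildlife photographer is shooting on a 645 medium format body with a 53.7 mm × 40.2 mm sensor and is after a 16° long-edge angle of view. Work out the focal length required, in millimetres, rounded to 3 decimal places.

From α = 2·arctan(w/2f) we get f = w / (2·tan(α/2)).
With w = 53.7 mm and α/2 = 8°, tan(α/2) ≈ 0.14054, so f ≈ 53.7 / 0.28108 ≈ 191.0477 mm.

191.048 mm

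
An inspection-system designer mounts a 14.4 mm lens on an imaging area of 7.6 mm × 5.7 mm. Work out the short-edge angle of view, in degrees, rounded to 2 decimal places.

22.39°

Angle of view α = 2·arctan(h/2f) with h = 5.7 mm and f = 14.4 mm.
h/2f = 0.19792; arctan(0.19792) ≈ 11.1951°, so α ≈ 22.3902°.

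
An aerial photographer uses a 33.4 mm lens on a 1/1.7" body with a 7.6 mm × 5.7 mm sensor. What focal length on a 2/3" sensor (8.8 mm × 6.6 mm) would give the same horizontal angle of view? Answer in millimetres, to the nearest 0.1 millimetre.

38.7 mm

Equal angle of view means equal width/f ratio, so f₂ = f₁ · (width₂/width₁) = 33.4 × 8.8/7.6.
f₂ = 33.4 × 1.15789 ≈ 38.674 mm.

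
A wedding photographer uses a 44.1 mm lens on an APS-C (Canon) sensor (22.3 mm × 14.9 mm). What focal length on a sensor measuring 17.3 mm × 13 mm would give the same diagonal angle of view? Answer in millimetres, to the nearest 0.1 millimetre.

35.6 mm

Sensor diagonal = √(22.3² + 14.9²) = √719.3000 ≈ 26.8198 mm.
Sensor diagonal = √(17.3² + 13²) = √468.2900 ≈ 21.6400 mm.
Equal angle of view means equal diagonal/f ratio, so f₂ = f₁ · (diagonal₂/diagonal₁) = 44.1 × 21.6400/26.8198.
f₂ = 44.1 × 0.80687 ≈ 35.583 mm.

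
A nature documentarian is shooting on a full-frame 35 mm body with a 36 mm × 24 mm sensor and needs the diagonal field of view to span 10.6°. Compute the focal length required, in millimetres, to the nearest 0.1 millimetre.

Sensor diagonal = √(36² + 24²) = √1872.0000 ≈ 43.2666 mm.
From α = 2·arctan(d/2f) we get f = d / (2·tan(α/2)).
With d = 43.2666 mm and α/2 = 5.3°, tan(α/2) ≈ 0.09277, so f ≈ 43.2666 / 0.18553 ≈ 233.2000 mm.

233.2 mm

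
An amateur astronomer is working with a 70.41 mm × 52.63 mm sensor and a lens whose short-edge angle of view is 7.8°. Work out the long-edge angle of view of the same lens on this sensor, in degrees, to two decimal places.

10.42°

From the short-edge AOV: f = 52.63 / (2·tan(3.9°)) = 52.63 / 0.13635 ≈ 386.0023 mm.
Long-edge AOV = 2·arctan(70.41 / (2 × 386.0023)) = 2·arctan(0.09120) ≈ 10.4224°.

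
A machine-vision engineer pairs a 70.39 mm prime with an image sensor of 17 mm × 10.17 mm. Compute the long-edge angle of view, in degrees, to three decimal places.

Angle of view α = 2·arctan(w/2f) with w = 17 mm and f = 70.39 mm.
w/2f = 0.12076; arctan(0.12076) ≈ 6.8855°, so α ≈ 13.7709°.

13.771°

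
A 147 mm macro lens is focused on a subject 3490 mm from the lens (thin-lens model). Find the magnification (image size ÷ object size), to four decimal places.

0.0440×

Thin lens: 1/f = 1/dₒ + 1/dᵢ → 1/dᵢ = 1/147 − 1/3490 = 0.0065162 mm⁻¹, so dᵢ ≈ 153.4640 mm.
Magnification m = dᵢ/dₒ = 153.4640/3490 ≈ 0.04397.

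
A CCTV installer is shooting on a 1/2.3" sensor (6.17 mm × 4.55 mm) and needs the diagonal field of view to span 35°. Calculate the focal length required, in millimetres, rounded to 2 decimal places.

Sensor diagonal = √(6.17² + 4.55²) = √58.7714 ≈ 7.6663 mm.
From α = 2·arctan(d/2f) we get f = d / (2·tan(α/2)).
With d = 7.6663 mm and α/2 = 17.5°, tan(α/2) ≈ 0.31530, so f ≈ 7.6663 / 0.63060 ≈ 12.1571 mm.

12.16 mm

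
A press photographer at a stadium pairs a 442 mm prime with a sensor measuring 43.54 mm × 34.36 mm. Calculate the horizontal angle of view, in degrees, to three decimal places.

5.639°

Angle of view α = 2·arctan(w/2f) with w = 43.54 mm and f = 442 mm.
w/2f = 0.04925; arctan(0.04925) ≈ 2.8197°, so α ≈ 5.6395°.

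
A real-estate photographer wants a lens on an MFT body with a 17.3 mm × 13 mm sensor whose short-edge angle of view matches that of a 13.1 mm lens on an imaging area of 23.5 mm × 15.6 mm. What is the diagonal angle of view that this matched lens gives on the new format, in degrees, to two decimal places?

Equal short-edge AOV ⇒ f₂ = f₁ · 13/15.6 = 13.1 × 0.83333 ≈ 10.9167 mm.
Sensor diagonal = √(17.3² + 13²) = √468.2900 ≈ 21.6400 mm.
Diagonal AOV on the new format = 2·arctan(21.6400 / (2 × 10.9167)) = 2·arctan(0.99115) ≈ 89.4904°.

89.49°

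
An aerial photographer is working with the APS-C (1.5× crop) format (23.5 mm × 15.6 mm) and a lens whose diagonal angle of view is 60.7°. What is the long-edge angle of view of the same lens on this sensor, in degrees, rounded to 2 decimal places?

52.01°

Sensor diagonal = √(23.5² + 15.6²) = √795.6100 ≈ 28.2066 mm.
From the diagonal AOV: f = 28.2066 / (2·tan(30.35°)) = 28.2066 / 1.17105 ≈ 24.0866 mm.
Long-edge AOV = 2·arctan(23.5 / (2 × 24.0866)) = 2·arctan(0.48782) ≈ 52.0084°.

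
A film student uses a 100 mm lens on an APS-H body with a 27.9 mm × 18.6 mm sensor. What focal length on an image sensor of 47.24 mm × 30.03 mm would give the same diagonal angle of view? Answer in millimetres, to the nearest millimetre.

167 mm

Sensor diagonal = √(27.9² + 18.6²) = √1124.3700 ≈ 33.5316 mm.
Sensor diagonal = √(47.24² + 30.03²) = √3133.4185 ≈ 55.9769 mm.
Equal angle of view means equal diagonal/f ratio, so f₂ = f₁ · (diagonal₂/diagonal₁) = 100 × 55.9769/33.5316.
f₂ = 100 × 1.66938 ≈ 166.938 mm.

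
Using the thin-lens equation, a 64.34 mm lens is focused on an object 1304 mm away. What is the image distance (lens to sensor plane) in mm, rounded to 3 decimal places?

67.679 mm

1/dᵢ = 1/f − 1/dₒ = 1/64.34 − 1/1304 = 0.0147756 mm⁻¹.
dᵢ = 1/0.0147756 ≈ 67.6793 mm.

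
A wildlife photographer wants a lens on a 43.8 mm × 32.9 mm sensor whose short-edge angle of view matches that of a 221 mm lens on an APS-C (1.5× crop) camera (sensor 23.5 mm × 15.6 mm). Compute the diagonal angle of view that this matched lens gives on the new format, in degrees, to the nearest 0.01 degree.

6.73°

Equal short-edge AOV ⇒ f₂ = f₁ · 32.9/15.6 = 221 × 2.10897 ≈ 466.0833 mm.
Sensor diagonal = √(43.8² + 32.9²) = √3000.8500 ≈ 54.7800 mm.
Diagonal AOV on the new format = 2·arctan(54.7800 / (2 × 466.0833)) = 2·arctan(0.05877) ≈ 6.7264°.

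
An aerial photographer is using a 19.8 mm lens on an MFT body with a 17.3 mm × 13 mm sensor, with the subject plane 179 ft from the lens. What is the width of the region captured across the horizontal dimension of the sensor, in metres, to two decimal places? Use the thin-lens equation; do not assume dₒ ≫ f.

47.65 m

dₒ: 179 ft × 304.8 mm/ft = 54559.20 mm.
Similar triangles through the lens centre give W/dₒ = w/dᵢ; with 1/f = 1/dₒ + 1/dᵢ this gives W = w·(dₒ − f)/f.
W = 17.3 mm × (54559.2 − 19.8) / 19.8 = 17.3 × 2754.5151 ≈ 47653.111 mm = 47.6531 m.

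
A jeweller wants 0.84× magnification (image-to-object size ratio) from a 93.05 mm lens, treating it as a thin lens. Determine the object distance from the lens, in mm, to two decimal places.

With m = dᵢ/dₒ and 1/f = 1/dₒ + 1/dᵢ, substituting dᵢ = m·dₒ gives 1/f = (1 + 1/m)/dₒ, hence dₒ = f·(1 + 1/m).
dₒ = 93.05 × (1 + 1/0.84) = 93.05 × 2.19048 ≈ 203.824 mm.

203.82 mm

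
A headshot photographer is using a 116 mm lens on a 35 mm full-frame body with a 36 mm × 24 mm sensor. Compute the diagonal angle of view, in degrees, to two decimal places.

21.13°

Sensor diagonal = √(36² + 24²) = √1872.0000 ≈ 43.2666 mm.
Angle of view α = 2·arctan(d/2f) with d = 43.2666 mm and f = 116 mm.
d/2f = 0.18649; arctan(0.18649) ≈ 10.5640°, so α ≈ 21.1279°.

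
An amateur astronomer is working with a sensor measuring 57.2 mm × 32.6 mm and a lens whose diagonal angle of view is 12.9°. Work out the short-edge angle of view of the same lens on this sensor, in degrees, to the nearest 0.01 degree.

6.41°

Sensor diagonal = √(57.2² + 32.6²) = √4334.6000 ≈ 65.8377 mm.
From the diagonal AOV: f = 65.8377 / (2·tan(6.45°)) = 65.8377 / 0.22610 ≈ 291.1839 mm.
Short-edge AOV = 2·arctan(32.6 / (2 × 291.1839)) = 2·arctan(0.05598) ≈ 6.4080°.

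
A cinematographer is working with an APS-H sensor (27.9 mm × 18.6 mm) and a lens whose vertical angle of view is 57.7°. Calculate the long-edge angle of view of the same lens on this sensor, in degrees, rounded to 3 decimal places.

79.136°

From the vertical AOV: f = 18.6 / (2·tan(28.85°)) = 18.6 / 1.10178 ≈ 16.8817 mm.
Long-edge AOV = 2·arctan(27.9 / (2 × 16.8817)) = 2·arctan(0.82634) ≈ 79.1364°.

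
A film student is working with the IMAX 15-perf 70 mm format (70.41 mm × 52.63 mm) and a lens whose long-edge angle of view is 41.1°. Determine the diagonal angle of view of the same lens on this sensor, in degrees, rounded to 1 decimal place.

From the long-edge AOV: f = 70.41 / (2·tan(20.55°)) = 70.41 / 0.74976 ≈ 93.9101 mm.
Sensor diagonal = √(70.41² + 52.63²) = √7727.4850 ≈ 87.9061 mm.
Diagonal AOV = 2·arctan(87.9061 / (2 × 93.9101)) = 2·arctan(0.46803) ≈ 50.1623°.

50.2°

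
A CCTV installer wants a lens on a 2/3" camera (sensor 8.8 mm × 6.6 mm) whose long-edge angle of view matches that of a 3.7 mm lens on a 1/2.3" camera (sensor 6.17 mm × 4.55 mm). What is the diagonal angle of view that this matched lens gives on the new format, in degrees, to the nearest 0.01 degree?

92.37°

Equal long-edge AOV ⇒ f₂ = f₁ · 8.8/6.17 = 3.7 × 1.42626 ≈ 5.2771 mm.
Sensor diagonal = √(8.8² + 6.6²) = √121.0000 ≈ 11.0000 mm.
Diagonal AOV on the new format = 2·arctan(11.0000 / (2 × 5.2771)) = 2·arctan(1.04223) ≈ 92.3692°.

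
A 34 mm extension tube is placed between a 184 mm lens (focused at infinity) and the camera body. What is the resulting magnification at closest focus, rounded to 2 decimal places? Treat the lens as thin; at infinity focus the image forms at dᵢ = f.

0.18×

The tube moves the image plane from f to f + e, so dᵢ = 184 + 34 = 218 mm. Focus is achieved when 1/f = 1/dₒ + 1/dᵢ, giving dₒ = 1/(1/f − 1/(f+e)).
Magnification m = dᵢ/dₒ = (f+e)·(1/f − 1/(f+e)) = e/f = 34/184 ≈ 0.1848.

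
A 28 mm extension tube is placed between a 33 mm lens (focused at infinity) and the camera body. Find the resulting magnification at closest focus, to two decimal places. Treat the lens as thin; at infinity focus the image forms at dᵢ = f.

0.85×

The tube moves the image plane from f to f + e, so dᵢ = 33 + 28 = 61 mm. Focus is achieved when 1/f = 1/dₒ + 1/dᵢ, giving dₒ = 1/(1/f − 1/(f+e)).
Magnification m = dᵢ/dₒ = (f+e)·(1/f − 1/(f+e)) = e/f = 28/33 ≈ 0.8485.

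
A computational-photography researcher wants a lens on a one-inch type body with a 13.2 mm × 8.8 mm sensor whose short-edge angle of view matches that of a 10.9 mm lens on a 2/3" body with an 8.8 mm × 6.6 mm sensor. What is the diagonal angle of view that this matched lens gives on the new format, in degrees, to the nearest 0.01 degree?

Equal short-edge AOV ⇒ f₂ = f₁ · 8.8/6.6 = 10.9 × 1.33333 ≈ 14.5333 mm.
Sensor diagonal = √(13.2² + 8.8²) = √251.6800 ≈ 15.8644 mm.
Diagonal AOV on the new format = 2·arctan(15.8644 / (2 × 14.5333)) = 2·arctan(0.54579) ≈ 57.2509°.

57.25°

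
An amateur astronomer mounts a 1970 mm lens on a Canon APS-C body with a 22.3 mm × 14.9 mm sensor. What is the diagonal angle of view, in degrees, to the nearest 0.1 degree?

Sensor diagonal = √(22.3² + 14.9²) = √719.3000 ≈ 26.8198 mm.
Angle of view α = 2·arctan(d/2f) with d = 26.8198 mm and f = 1970 mm.
d/2f = 0.00681; arctan(0.00681) ≈ 0.3900°, so α ≈ 0.7800°.

0.8°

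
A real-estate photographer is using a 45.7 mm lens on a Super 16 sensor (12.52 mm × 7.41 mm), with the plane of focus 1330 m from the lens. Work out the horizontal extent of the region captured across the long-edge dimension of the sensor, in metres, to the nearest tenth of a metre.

364.4 m

dₒ: 1330 m = 1.33e+06 mm.
Similar triangles through the lens centre give W/dₒ = w/dᵢ; with 1/f = 1/dₒ + 1/dᵢ this gives W = w·(dₒ − f)/f.
W = 12.52 mm × (1.33e+06 − 45.7) / 45.7 = 12.52 × 29101.8446 ≈ 364355.095 mm = 364.355 m.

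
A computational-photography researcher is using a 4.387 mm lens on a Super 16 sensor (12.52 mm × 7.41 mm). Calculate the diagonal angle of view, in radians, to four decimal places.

Sensor diagonal = √(12.52² + 7.41²) = √211.6585 ≈ 14.5485 mm.
Angle of view α = 2·arctan(d/2f) with d = 14.5485 mm and f = 4.387 mm.
d/2f = 1.65814; arctan(1.65814) ≈ 1.0281 rad, so α ≈ 2.0562 rad.

2.0562 rad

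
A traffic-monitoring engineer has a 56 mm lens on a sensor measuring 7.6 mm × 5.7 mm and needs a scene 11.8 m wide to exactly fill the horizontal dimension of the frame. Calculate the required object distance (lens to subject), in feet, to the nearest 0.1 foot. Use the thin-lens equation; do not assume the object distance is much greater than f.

W: 11.8 m = 11800 mm.
Magnification m = w/W = dᵢ/dₒ; combined with 1/f = 1/dₒ + 1/dᵢ this gives dₒ = f·(1 + W/w).
dₒ = 56 mm × (1 + 11800/7.6) = 56 × 1553.6316 ≈ 87003.368 mm = 87003.368/304.8 ft = 285.444 ft.

285.4 ft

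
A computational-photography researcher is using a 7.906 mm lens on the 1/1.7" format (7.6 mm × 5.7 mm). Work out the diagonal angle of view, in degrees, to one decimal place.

62.0°

Sensor diagonal = √(7.6² + 5.7²) = √90.2500 ≈ 9.5000 mm.
Angle of view α = 2·arctan(d/2f) with d = 9.5000 mm and f = 7.906 mm.
d/2f = 0.60081; arctan(0.60081) ≈ 30.9978°, so α ≈ 61.9957°.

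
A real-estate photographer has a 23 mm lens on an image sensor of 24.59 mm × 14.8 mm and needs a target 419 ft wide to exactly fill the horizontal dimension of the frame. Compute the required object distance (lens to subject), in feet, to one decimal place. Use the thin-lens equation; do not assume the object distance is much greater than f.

W: 419 ft × 304.8 mm/ft = 127711.20 mm.
Magnification m = w/W = dᵢ/dₒ; combined with 1/f = 1/dₒ + 1/dᵢ this gives dₒ = f·(1 + W/w).
dₒ = 23 mm × (1 + 127711/24.59) = 23 × 5194.6233 ≈ 119476.335 mm = 119476.335/304.8 ft = 391.983 ft.

392.0 ft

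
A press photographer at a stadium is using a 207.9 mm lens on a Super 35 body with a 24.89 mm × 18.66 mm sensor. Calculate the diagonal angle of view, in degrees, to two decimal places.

Sensor diagonal = √(24.89² + 18.66²) = √967.7077 ≈ 31.1080 mm.
Angle of view α = 2·arctan(d/2f) with d = 31.1080 mm and f = 207.9 mm.
d/2f = 0.07481; arctan(0.07481) ≈ 4.2786°, so α ≈ 8.5572°.

8.56°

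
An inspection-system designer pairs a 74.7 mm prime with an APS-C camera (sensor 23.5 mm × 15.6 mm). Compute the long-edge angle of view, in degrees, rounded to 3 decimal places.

17.878°

Angle of view α = 2·arctan(w/2f) with w = 23.5 mm and f = 74.7 mm.
w/2f = 0.15730; arctan(0.15730) ≈ 8.9391°, so α ≈ 17.8783°.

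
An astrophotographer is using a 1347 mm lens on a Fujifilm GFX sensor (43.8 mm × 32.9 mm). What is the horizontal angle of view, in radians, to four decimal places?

0.0325 rad

Angle of view α = 2·arctan(w/2f) with w = 43.8 mm and f = 1347 mm.
w/2f = 0.01626; arctan(0.01626) ≈ 0.0163 rad, so α ≈ 0.0325 rad.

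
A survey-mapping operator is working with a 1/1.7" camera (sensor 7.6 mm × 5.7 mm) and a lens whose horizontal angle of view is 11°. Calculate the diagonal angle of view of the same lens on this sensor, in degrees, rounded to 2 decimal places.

13.73°

From the horizontal AOV: f = 7.6 / (2·tan(5.5°)) = 7.6 / 0.19258 ≈ 39.4645 mm.
Sensor diagonal = √(7.6² + 5.7²) = √90.2500 ≈ 9.5000 mm.
Diagonal AOV = 2·arctan(9.5000 / (2 × 39.4645)) = 2·arctan(0.12036) ≈ 13.7264°.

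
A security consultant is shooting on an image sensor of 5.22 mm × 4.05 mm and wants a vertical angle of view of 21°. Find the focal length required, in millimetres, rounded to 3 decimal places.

10.926 mm

From α = 2·arctan(h/2f) we get f = h / (2·tan(α/2)).
With h = 4.05 mm and α/2 = 10.5°, tan(α/2) ≈ 0.18534, so f ≈ 4.05 / 0.37068 ≈ 10.9259 mm.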